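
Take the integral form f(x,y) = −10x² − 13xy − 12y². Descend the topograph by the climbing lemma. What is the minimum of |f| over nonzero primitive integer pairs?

translate: b→-7 (≡13 mod 20), so (10,13,12)→(10,-7,9)
flip: (10,-7,9)→(9,7,10)
reduced (well bottom): (9,7,10) with a≤c, −a<b≤a
well minimum |f| = |-9| = 9 (negative-definite)

9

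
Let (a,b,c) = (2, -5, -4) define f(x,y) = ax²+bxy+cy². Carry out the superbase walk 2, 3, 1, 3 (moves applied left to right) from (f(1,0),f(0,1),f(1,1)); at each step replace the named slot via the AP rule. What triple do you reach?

start (2,-4,-7) = (f(1,0),f(0,1),f(1,1))
replace slot 2: 2·(2+(-7)) − (-4) = -6 → (2,-6,-7)
replace slot 3: 2·(2+(-6)) − (-7) = -1 → (2,-6,-1)
replace slot 1: 2·((-6)+(-1)) − 2 = -16 → (-16,-6,-1)
replace slot 3: 2·((-16)+(-6)) − (-1) = -43 → (-16,-6,-43)

-16,-6,-43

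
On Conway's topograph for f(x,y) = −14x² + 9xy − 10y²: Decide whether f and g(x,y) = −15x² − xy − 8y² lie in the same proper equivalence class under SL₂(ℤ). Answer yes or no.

D₁ = -479, D₂ = -479
f is negative-definite; reduce −f:
−f: flip: (14,-9,10)→(10,9,14)
−f: reduced (well bottom): (10,9,14) with a≤c, −a<b≤a
flip sign back: reduced form of f is (-10,-9,-14)
g is negative-definite; reduce −g:
−g: flip: (15,1,8)→(8,-1,15)
−g: reduced (well bottom): (8,-1,15) with a≤c, −a<b≤a
flip sign back: reduced form of g is (-8,1,-15)
reduced forms (-10, -9, -14) vs (-8, 1, -15) ⇒ inequivalent

no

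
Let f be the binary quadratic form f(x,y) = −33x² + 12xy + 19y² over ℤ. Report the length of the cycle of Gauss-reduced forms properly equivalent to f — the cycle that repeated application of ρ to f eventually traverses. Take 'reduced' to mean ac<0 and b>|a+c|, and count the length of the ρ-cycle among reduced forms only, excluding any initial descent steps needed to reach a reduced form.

D = 2652, ⌊√D⌋ = 51
descent: ρ → (19,26,-26)  [lands on river]
river: ρ → (-26,26,19)
river: ρ → (19,50,-2)
river: ρ → (-2,50,19)
ρ-cycle length = 4 (tail of 1 descent step not counted)

4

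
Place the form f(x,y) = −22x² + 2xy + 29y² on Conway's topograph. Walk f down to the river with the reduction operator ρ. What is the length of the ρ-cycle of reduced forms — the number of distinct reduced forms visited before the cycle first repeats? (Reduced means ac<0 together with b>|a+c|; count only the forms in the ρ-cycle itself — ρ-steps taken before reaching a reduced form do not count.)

D = 2556, ⌊√D⌋ = 50
descent: ρ → (29,-2,-22)
descent: ρ → (-22,46,5)  [lands on river]
river: ρ → (5,44,-31)
river: ρ → (-31,18,18)
river: ρ → (18,18,-31)
river: ρ → (-31,44,5)
river: ρ → (5,46,-22)
river: ρ → (-22,42,9)
river: ρ → (9,48,-7)
river: ρ → (-7,50,2)
river: ρ → (2,50,-7)
river: ρ → (-7,48,9)
river: ρ → (9,42,-22)
ρ-cycle length = 12 (tail of 2 descent steps not counted)

12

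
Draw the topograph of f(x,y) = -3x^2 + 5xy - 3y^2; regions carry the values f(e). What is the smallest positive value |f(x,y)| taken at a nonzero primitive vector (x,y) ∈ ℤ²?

translate: b→1 (≡-5 mod 6), so (3,-5,3)→(3,1,1)
flip: (3,1,1)→(1,-1,3)
translate: b→1 (≡-1 mod 2), so (1,-1,3)→(1,1,3)
reduced (well bottom): (1,1,3) with a≤c, −a<b≤a
well minimum |f| = |-1| = 1 (negative-definite)

1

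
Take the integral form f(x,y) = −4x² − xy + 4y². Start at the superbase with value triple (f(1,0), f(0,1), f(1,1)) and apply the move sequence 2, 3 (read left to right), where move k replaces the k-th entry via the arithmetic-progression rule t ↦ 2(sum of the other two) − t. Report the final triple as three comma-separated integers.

start (-4,4,-1) = (f(1,0),f(0,1),f(1,1))
replace slot 2: 2·((-4)+(-1)) − 4 = -14 → (-4,-14,-1)
replace slot 3: 2·((-4)+(-14)) − (-1) = -35 → (-4,-14,-35)

-4,-14,-35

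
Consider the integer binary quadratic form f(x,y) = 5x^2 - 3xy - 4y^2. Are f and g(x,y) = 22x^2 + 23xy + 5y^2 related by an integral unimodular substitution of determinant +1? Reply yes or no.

D₁ = 89, D₂ = 89
river cycle of f (length 14): (-4, 3, 5), (5, 7, -2), (-2, 9, 1), (1, 9, -2), (-2, 7, 5), (5, 3, -4), (-4, 5, 4), (4, 3, -5), (-5, 7, 2), (2, 9, -1), … (4 more)
river cycle of g (length 14): (5, 7, -2), (-2, 9, 1), (1, 9, -2), (-2, 7, 5), (5, 3, -4), (-4, 5, 4), (4, 3, -5), (-5, 7, 2), (2, 9, -1), (-1, 9, 2), … (4 more)
cycles coincide ⇒ equivalent

yes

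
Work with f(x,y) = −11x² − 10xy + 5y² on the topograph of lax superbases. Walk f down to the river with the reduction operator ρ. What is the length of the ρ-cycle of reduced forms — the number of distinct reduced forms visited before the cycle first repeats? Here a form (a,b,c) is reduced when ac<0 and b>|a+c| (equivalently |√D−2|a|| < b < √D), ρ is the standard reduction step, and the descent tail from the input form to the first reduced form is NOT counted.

D = 320, ⌊√D⌋ = 17
descent: ρ → (5,10,-11)  [lands on river]
river: ρ → (-11,12,4)
river: ρ → (4,12,-11)
river: ρ → (-11,10,5)
ρ-cycle length = 4 (tail of 1 descent step not counted)

4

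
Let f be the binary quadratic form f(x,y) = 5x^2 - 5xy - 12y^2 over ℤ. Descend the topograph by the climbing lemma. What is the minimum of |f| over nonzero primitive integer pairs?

descent: ρ → (-12,5,5)
descent: ρ → (5,15,-2)  [lands on river]
river: ρ → (-2,13,12)
river: ρ → (12,11,-3)
river: ρ → (-3,13,8)
river: ρ → (8,3,-8)
river: ρ → (-8,13,3)
river: ρ → (3,11,-12)
river: ρ → (-12,13,2)
river: ρ → (2,15,-5)
river: ρ → (-5,15,2)
river: ρ → (2,13,-12)
river: ρ → (-12,11,3)
river: ρ → (3,13,-8)
river: ρ → (-8,3,8)
river: ρ → (8,13,-3)
river: ρ → (-3,11,12)
river: ρ → (12,13,-2)
river: ρ → (-2,15,5)
closes: descent 2, river 18
min |a| on river = 2

2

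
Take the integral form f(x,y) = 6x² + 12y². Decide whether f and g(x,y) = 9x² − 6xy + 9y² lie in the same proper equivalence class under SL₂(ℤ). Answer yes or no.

D₁ = -288, D₂ = -288
f: reduced (well bottom): (6,0,12) with a≤c, −a<b≤a
g: flip: (9,-6,9)→(9,6,9)
g: reduced (well bottom): (9,6,9) with a≤c, −a<b≤a
reduced forms (6, 0, 12) vs (9, 6, 9) ⇒ inequivalent

no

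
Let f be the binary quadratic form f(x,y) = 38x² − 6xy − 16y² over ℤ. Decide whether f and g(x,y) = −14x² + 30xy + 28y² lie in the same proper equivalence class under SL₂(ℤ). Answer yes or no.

D₁ = 2468, D₂ = 2468
river cycle of f (length 34): (-16, 38, 16), (16, 26, -28), (-28, 30, 14), (14, 26, -32), (-32, 38, 8), (8, 42, -22), (-22, 46, 4), (4, 42, -44), (-44, 46, 2), (2, 46, -44), … (24 more)
river cycle of g (length 34): (28, 26, -16), (-16, 38, 16), (16, 26, -28), (-28, 30, 14), (14, 26, -32), (-32, 38, 8), (8, 42, -22), (-22, 46, 4), (4, 42, -44), (-44, 46, 2), … (24 more)
cycles coincide ⇒ equivalent

yes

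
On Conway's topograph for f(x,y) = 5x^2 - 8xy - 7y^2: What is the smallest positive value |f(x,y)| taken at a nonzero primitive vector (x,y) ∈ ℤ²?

descent: ρ → (-7,8,5)  [lands on river]
river: ρ → (5,12,-3)
river: ρ → (-3,12,5)
river: ρ → (5,8,-7)
river: ρ → (-7,6,6)
river: ρ → (6,6,-7)
closes: descent 1, river 6
min |a| on river = 3

3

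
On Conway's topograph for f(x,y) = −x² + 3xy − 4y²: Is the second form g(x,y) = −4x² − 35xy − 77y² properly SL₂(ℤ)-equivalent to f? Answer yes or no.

D₁ = -7, D₂ = -7
f is negative-definite; reduce −f:
−f: translate: b→1 (≡-3 mod 2), so (1,-3,4)→(1,1,2)
−f: reduced (well bottom): (1,1,2) with a≤c, −a<b≤a
flip sign back: reduced form of f is (-1,-1,-2)
g is negative-definite; reduce −g:
−g: translate: b→3 (≡35 mod 8), so (4,35,77)→(4,3,1)
−g: flip: (4,3,1)→(1,-3,4)
−g: translate: b→1 (≡-3 mod 2), so (1,-3,4)→(1,1,2)
−g: reduced (well bottom): (1,1,2) with a≤c, −a<b≤a
flip sign back: reduced form of g is (-1,-1,-2)
reduced forms (-1, -1, -2) vs (-1, -1, -2) ⇒ equivalent

yes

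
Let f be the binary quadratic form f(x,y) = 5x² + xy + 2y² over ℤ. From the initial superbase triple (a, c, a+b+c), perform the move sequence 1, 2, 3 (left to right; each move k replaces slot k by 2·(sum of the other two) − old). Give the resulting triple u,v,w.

start (5,2,8) = (f(1,0),f(0,1),f(1,1))
replace slot 1: 2·(2+8) − 5 = 15 → (15,2,8)
replace slot 2: 2·(15+8) − 2 = 44 → (15,44,8)
replace slot 3: 2·(15+44) − 8 = 110 → (15,44,110)

15,44,110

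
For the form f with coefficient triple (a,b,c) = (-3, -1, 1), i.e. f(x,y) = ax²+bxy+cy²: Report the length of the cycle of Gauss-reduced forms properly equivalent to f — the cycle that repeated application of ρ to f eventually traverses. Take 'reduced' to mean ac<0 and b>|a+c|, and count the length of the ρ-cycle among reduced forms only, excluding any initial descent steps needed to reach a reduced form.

D = 13, ⌊√D⌋ = 3
descent: ρ → (1,3,-1)  [lands on river]
river: ρ → (-1,3,1)
ρ-cycle length = 2 (tail of 1 descent step not counted)

2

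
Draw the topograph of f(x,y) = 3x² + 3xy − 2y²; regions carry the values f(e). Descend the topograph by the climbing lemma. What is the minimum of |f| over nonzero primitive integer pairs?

river: ρ → (-2,5,1)
river: ρ → (1,5,-2)
river: ρ → (-2,3,3)
river: ρ → (3,3,-2)
closes: descent 0, river 4
min |a| on river = 1

1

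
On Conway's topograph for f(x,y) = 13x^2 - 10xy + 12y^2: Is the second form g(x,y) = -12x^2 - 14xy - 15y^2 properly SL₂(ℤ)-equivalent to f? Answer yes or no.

D₁ = -524, D₂ = -524
f: flip: (13,-10,12)→(12,10,13)
f: reduced (well bottom): (12,10,13) with a≤c, −a<b≤a
g is negative-definite; reduce −g:
−g: translate: b→-10 (≡14 mod 24), so (12,14,15)→(12,-10,13)
−g: reduced (well bottom): (12,-10,13) with a≤c, −a<b≤a
flip sign back: reduced form of g is (-12,10,-13)
reduced forms (12, 10, 13) vs (-12, 10, -13) ⇒ inequivalent

no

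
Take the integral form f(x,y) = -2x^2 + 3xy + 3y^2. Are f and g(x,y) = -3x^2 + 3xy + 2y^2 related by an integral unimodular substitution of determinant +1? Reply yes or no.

D₁ = 33, D₂ = 33
river cycle of f (length 4): (3, 3, -2), (-2, 5, 1), (1, 5, -2), (-2, 3, 3)
river cycle of g (length 4): (2, 5, -1), (-1, 5, 2), (2, 3, -3), (-3, 3, 2)
cycles differ ⇒ inequivalent

no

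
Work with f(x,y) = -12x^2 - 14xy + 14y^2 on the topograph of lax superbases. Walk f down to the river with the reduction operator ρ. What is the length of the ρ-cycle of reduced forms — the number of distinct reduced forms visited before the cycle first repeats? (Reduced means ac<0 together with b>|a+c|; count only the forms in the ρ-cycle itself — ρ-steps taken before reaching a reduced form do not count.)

D = 868, ⌊√D⌋ = 29
descent: ρ → (14,14,-12)  [lands on river]
river: ρ → (-12,10,16)
river: ρ → (16,22,-6)
river: ρ → (-6,26,8)
river: ρ → (8,22,-12)
river: ρ → (-12,26,4)
river: ρ → (4,22,-24)
river: ρ → (-24,26,2)
river: ρ → (2,26,-24)
river: ρ → (-24,22,4)
river: ρ → (4,26,-12)
river: ρ → (-12,22,8)
river: ρ → (8,26,-6)
river: ρ → (-6,22,16)
river: ρ → (16,10,-12)
river: ρ → (-12,14,14)
ρ-cycle length = 16 (tail of 1 descent step not counted)

16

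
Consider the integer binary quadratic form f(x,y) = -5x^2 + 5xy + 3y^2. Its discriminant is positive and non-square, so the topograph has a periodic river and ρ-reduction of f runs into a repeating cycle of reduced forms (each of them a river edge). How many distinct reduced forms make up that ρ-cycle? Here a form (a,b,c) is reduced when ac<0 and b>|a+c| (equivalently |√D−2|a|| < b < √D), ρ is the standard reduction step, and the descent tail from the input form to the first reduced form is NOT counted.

D = 85, ⌊√D⌋ = 9
river: ρ → (3,7,-3)
river: ρ → (-3,5,5)
river: ρ → (5,5,-3)
river: ρ → (-3,7,3)
river: ρ → (3,5,-5)
river: ρ → (-5,5,3)
ρ-cycle length = 6 (tail of 0 descent steps not counted)

6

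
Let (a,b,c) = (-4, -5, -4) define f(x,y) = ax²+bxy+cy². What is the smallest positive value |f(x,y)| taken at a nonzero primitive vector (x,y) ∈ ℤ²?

translate: b→-3 (≡5 mod 8), so (4,5,4)→(4,-3,3)
flip: (4,-3,3)→(3,3,4)
reduced (well bottom): (3,3,4) with a≤c, −a<b≤a
well minimum |f| = |-3| = 3 (negative-definite)

3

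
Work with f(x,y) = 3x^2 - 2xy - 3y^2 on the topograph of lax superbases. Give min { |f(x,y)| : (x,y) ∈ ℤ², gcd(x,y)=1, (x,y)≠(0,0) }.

descent: ρ → (-3,2,3)  [lands on river]
river: ρ → (3,4,-2)
river: ρ → (-2,4,3)
river: ρ → (3,2,-3)
river: ρ → (-3,4,2)
river: ρ → (2,4,-3)
closes: descent 1, river 6
min |a| on river = 2

2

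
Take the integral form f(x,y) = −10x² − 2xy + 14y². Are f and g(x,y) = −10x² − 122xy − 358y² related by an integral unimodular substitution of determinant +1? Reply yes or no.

D₁ = 564, D₂ = 564
river cycle of f (length 4): (-10, 18, 6), (6, 18, -10), (-10, 22, 2), (2, 22, -10)
river cycle of g (length 4): (-10, 18, 6), (6, 18, -10), (-10, 22, 2), (2, 22, -10)
cycles coincide ⇒ equivalent

yes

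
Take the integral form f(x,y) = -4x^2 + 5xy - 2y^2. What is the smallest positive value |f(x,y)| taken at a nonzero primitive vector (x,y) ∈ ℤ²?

translate: b→3 (≡-5 mod 8), so (4,-5,2)→(4,3,1)
flip: (4,3,1)→(1,-3,4)
translate: b→1 (≡-3 mod 2), so (1,-3,4)→(1,1,2)
reduced (well bottom): (1,1,2) with a≤c, −a<b≤a
well minimum |f| = |-1| = 1 (negative-definite)

1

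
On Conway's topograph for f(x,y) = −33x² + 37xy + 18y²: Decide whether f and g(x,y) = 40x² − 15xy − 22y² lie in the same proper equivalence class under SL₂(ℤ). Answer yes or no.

D₁ = 3745, D₂ = 3745
river cycle of f (length 42): (18, 35, -35), (-35, 35, 18), (18, 37, -33), (-33, 29, 22), (22, 59, -3), (-3, 61, 2), (2, 59, -33), (-33, 7, 28), (28, 49, -12), (-12, 47, 32), … (32 more)
river cycle of g (length 42): (-22, 59, 3), (3, 61, -2), (-2, 59, 33), (33, 7, -28), (-28, 49, 12), (12, 47, -32), (-32, 17, 27), (27, 37, -22), (-22, 51, 13), (13, 53, -18), … (32 more)
cycles differ ⇒ inequivalent

no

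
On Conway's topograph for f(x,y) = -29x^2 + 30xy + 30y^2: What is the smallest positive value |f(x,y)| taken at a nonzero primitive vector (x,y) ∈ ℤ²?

river: ρ → (30,30,-29)
river: ρ → (-29,28,31)
river: ρ → (31,34,-26)
river: ρ → (-26,18,39)
river: ρ → (39,60,-5)
river: ρ → (-5,60,39)
river: ρ → (39,18,-26)
river: ρ → (-26,34,31)
river: ρ → (31,28,-29)
river: ρ → (-29,30,30)
closes: descent 0, river 10
min |a| on river = 5

5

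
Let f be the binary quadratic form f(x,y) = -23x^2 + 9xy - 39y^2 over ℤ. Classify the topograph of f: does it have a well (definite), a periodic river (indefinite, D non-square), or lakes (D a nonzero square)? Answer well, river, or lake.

D = b²−4ac = 9² − 4·(-23)·(-39) = -3507
D < 0 ⇒ definite ⇒ every region one sign ⇒ single well

well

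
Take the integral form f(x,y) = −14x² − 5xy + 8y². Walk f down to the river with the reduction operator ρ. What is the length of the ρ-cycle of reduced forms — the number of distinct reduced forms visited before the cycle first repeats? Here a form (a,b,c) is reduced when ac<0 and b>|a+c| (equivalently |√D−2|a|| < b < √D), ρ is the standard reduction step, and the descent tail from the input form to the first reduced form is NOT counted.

D = 473, ⌊√D⌋ = 21
descent: ρ → (8,21,-1)  [lands on river]
river: ρ → (-1,21,8)
river: ρ → (8,11,-11)
river: ρ → (-11,11,8)
ρ-cycle length = 4 (tail of 1 descent step not counted)

4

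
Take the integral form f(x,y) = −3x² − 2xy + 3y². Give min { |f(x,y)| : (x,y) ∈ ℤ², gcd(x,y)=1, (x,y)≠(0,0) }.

descent: ρ → (3,2,-3)  [lands on river]
river: ρ → (-3,4,2)
river: ρ → (2,4,-3)
river: ρ → (-3,2,3)
river: ρ → (3,4,-2)
river: ρ → (-2,4,3)
closes: descent 1, river 6
min |a| on river = 2

2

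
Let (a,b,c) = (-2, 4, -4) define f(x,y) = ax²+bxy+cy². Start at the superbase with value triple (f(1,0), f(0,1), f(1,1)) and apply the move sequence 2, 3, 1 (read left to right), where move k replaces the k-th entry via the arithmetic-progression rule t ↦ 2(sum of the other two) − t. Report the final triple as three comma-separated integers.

start (-2,-4,-2) = (f(1,0),f(0,1),f(1,1))
replace slot 2: 2·((-2)+(-2)) − (-4) = -4 → (-2,-4,-2)
replace slot 3: 2·((-2)+(-4)) − (-2) = -10 → (-2,-4,-10)
replace slot 1: 2·((-4)+(-10)) − (-2) = -26 → (-26,-4,-10)

-26,-4,-10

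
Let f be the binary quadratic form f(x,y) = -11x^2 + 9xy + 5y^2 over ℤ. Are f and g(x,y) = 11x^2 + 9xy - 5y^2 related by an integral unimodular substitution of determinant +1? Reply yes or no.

D₁ = 301, D₂ = 301
river cycle of f (length 10): (5, 11, -9), (-9, 7, 7), (7, 7, -9), (-9, 11, 5), (5, 9, -11), (-11, 13, 3), (3, 17, -1), (-1, 17, 3), (3, 13, -11), (-11, 9, 5)
river cycle of g (length 10): (-5, 11, 9), (9, 7, -7), (-7, 7, 9), (9, 11, -5), (-5, 9, 11), (11, 13, -3), (-3, 17, 1), (1, 17, -3), (-3, 13, 11), (11, 9, -5)
cycles differ ⇒ inequivalent

no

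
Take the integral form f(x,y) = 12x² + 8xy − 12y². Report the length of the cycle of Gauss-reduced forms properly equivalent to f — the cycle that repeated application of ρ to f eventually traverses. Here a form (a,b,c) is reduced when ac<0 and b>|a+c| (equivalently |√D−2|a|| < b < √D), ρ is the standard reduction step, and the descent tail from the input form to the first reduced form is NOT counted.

D = 640, ⌊√D⌋ = 25
river: ρ → (-12,16,8)
river: ρ → (8,16,-12)
river: ρ → (-12,8,12)
river: ρ → (12,16,-8)
river: ρ → (-8,16,12)
river: ρ → (12,8,-12)
ρ-cycle length = 6 (tail of 0 descent steps not counted)

6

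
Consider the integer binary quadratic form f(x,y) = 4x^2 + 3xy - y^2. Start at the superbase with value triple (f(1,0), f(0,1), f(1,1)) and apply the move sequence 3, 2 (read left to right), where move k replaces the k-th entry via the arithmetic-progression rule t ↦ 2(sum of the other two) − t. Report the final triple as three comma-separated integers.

start (4,-1,6) = (f(1,0),f(0,1),f(1,1))
replace slot 3: 2·(4+(-1)) − 6 = 0 → (4,-1,0)
replace slot 2: 2·(4+0) − (-1) = 9 → (4,9,0)

4,9,0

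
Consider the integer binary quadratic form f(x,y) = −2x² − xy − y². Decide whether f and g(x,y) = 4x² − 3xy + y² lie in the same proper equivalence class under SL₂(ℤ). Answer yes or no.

D₁ = -7, D₂ = -7
f is negative-definite; reduce −f:
−f: flip: (2,1,1)→(1,-1,2)
−f: translate: b→1 (≡-1 mod 2), so (1,-1,2)→(1,1,2)
−f: reduced (well bottom): (1,1,2) with a≤c, −a<b≤a
flip sign back: reduced form of f is (-1,-1,-2)
g: flip: (4,-3,1)→(1,3,4)
g: translate: b→1 (≡3 mod 2), so (1,3,4)→(1,1,2)
g: reduced (well bottom): (1,1,2) with a≤c, −a<b≤a
reduced forms (-1, -1, -2) vs (1, 1, 2) ⇒ inequivalent

no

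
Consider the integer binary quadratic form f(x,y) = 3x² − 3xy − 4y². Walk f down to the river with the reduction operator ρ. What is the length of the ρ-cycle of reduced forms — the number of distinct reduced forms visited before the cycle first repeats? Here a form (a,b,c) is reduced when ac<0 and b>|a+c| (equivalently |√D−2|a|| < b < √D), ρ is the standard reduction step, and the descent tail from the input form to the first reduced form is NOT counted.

D = 57, ⌊√D⌋ = 7
descent: ρ → (-4,3,3)  [lands on river]
river: ρ → (3,3,-4)
river: ρ → (-4,5,2)
river: ρ → (2,7,-1)
river: ρ → (-1,7,2)
river: ρ → (2,5,-4)
ρ-cycle length = 6 (tail of 1 descent step not counted)

6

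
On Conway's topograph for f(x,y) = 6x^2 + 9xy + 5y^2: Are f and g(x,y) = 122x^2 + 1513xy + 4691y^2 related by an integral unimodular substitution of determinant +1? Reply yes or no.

D₁ = -39, D₂ = -39
f: translate: b→-3 (≡9 mod 12), so (6,9,5)→(6,-3,2)
f: flip: (6,-3,2)→(2,3,6)
f: translate: b→-1 (≡3 mod 4), so (2,3,6)→(2,-1,5)
f: reduced (well bottom): (2,-1,5) with a≤c, −a<b≤a
g: translate: b→49 (≡1513 mod 244), so (122,1513,4691)→(122,49,5)
g: flip: (122,49,5)→(5,-49,122)
g: translate: b→1 (≡-49 mod 10), so (5,-49,122)→(5,1,2)
g: flip: (5,1,2)→(2,-1,5)
g: reduced (well bottom): (2,-1,5) with a≤c, −a<b≤a
reduced forms (2, -1, 5) vs (2, -1, 5) ⇒ equivalent

yes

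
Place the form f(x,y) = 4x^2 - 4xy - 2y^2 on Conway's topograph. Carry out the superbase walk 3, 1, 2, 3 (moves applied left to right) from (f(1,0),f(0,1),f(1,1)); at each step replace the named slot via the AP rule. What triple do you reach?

start (4,-2,-2) = (f(1,0),f(0,1),f(1,1))
replace slot 3: 2·(4+(-2)) − (-2) = 6 → (4,-2,6)
replace slot 1: 2·((-2)+6) − 4 = 4 → (4,-2,6)
replace slot 2: 2·(4+6) − (-2) = 22 → (4,22,6)
replace slot 3: 2·(4+22) − 6 = 46 → (4,22,46)

4,22,46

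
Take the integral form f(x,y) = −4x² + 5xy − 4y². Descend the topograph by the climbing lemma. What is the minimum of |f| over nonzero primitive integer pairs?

translate: b→3 (≡-5 mod 8), so (4,-5,4)→(4,3,3)
flip: (4,3,3)→(3,-3,4)
translate: b→3 (≡-3 mod 6), so (3,-3,4)→(3,3,4)
reduced (well bottom): (3,3,4) with a≤c, −a<b≤a
well minimum |f| = |-3| = 3 (negative-definite)

3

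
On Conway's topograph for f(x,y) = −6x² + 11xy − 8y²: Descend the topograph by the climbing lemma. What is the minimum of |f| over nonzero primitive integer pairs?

translate: b→1 (≡-11 mod 12), so (6,-11,8)→(6,1,3)
flip: (6,1,3)→(3,-1,6)
reduced (well bottom): (3,-1,6) with a≤c, −a<b≤a
well minimum |f| = |-3| = 3 (negative-definite)

3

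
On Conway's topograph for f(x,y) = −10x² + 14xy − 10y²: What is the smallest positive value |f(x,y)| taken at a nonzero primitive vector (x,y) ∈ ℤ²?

translate: b→6 (≡-14 mod 20), so (10,-14,10)→(10,6,6)
flip: (10,6,6)→(6,-6,10)
translate: b→6 (≡-6 mod 12), so (6,-6,10)→(6,6,10)
reduced (well bottom): (6,6,10) with a≤c, −a<b≤a
well minimum |f| = |-6| = 6 (negative-definite)

6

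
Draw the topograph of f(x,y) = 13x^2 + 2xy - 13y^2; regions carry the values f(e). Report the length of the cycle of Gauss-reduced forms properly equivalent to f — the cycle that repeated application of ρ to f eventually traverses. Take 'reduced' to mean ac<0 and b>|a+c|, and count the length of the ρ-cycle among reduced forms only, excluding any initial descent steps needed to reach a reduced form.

D = 680, ⌊√D⌋ = 26
river: ρ → (-13,24,2)
river: ρ → (2,24,-13)
river: ρ → (-13,2,13)
river: ρ → (13,24,-2)
river: ρ → (-2,24,13)
river: ρ → (13,2,-13)
ρ-cycle length = 6 (tail of 0 descent steps not counted)

6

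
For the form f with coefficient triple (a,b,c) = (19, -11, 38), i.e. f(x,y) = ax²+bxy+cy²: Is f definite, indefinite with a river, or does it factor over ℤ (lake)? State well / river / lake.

D = b²−4ac = (-11)² − 4·19·38 = -2767
D < 0 ⇒ definite ⇒ every region one sign ⇒ single well

well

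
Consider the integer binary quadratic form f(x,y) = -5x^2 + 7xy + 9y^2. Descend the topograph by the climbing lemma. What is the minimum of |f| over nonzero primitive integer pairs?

river: ρ → (9,11,-3)
river: ρ → (-3,13,5)
river: ρ → (5,7,-9)
river: ρ → (-9,11,3)
river: ρ → (3,13,-5)
river: ρ → (-5,7,9)
closes: descent 0, river 6
min |a| on river = 3

3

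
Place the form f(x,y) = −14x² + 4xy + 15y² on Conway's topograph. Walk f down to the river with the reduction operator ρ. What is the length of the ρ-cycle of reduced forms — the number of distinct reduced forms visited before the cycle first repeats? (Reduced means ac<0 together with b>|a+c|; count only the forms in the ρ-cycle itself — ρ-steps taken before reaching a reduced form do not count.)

D = 856, ⌊√D⌋ = 29
river: ρ → (15,26,-3)
river: ρ → (-3,28,6)
river: ρ → (6,20,-19)
river: ρ → (-19,18,7)
river: ρ → (7,24,-10)
river: ρ → (-10,16,15)
river: ρ → (15,14,-11)
river: ρ → (-11,8,18)
river: ρ → (18,28,-1)
river: ρ → (-1,28,18)
river: ρ → (18,8,-11)
river: ρ → (-11,14,15)
river: ρ → (15,16,-10)
river: ρ → (-10,24,7)
river: ρ → (7,18,-19)
river: ρ → (-19,20,6)
river: ρ → (6,28,-3)
river: ρ → (-3,26,15)
river: ρ → (15,4,-14)
river: ρ → (-14,24,5)
river: ρ → (5,26,-9)
river: ρ → (-9,28,2)
river: ρ → (2,28,-9)
river: ρ → (-9,26,5)
river: ρ → (5,24,-14)
river: ρ → (-14,4,15)
ρ-cycle length = 26 (tail of 0 descent steps not counted)

26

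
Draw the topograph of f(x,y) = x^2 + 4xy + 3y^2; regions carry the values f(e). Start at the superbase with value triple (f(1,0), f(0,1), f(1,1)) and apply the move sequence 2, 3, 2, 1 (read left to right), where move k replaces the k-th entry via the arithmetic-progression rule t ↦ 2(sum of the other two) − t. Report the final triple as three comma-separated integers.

start (1,3,8) = (f(1,0),f(0,1),f(1,1))
replace slot 2: 2·(1+8) − 3 = 15 → (1,15,8)
replace slot 3: 2·(1+15) − 8 = 24 → (1,15,24)
replace slot 2: 2·(1+24) − 15 = 35 → (1,35,24)
replace slot 1: 2·(35+24) − 1 = 117 → (117,35,24)

117,35,24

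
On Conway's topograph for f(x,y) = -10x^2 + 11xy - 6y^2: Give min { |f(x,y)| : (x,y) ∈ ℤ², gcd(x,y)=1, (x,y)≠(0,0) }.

translate: b→9 (≡-11 mod 20), so (10,-11,6)→(10,9,5)
flip: (10,9,5)→(5,-9,10)
translate: b→1 (≡-9 mod 10), so (5,-9,10)→(5,1,6)
reduced (well bottom): (5,1,6) with a≤c, −a<b≤a
well minimum |f| = |-5| = 5 (negative-definite)

5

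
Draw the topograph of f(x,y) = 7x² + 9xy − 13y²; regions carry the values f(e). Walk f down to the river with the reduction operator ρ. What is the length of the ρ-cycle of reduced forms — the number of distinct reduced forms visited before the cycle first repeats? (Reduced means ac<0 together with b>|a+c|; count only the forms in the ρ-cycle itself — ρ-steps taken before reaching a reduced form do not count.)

D = 445, ⌊√D⌋ = 21
river: ρ → (-13,17,3)
river: ρ → (3,19,-7)
river: ρ → (-7,9,13)
river: ρ → (13,17,-3)
river: ρ → (-3,19,7)
river: ρ → (7,9,-13)
ρ-cycle length = 6 (tail of 0 descent steps not counted)

6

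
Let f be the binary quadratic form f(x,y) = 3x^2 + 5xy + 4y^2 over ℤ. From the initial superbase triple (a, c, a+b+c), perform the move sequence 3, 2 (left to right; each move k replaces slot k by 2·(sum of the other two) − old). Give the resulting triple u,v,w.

start (3,4,12) = (f(1,0),f(0,1),f(1,1))
replace slot 3: 2·(3+4) − 12 = 2 → (3,4,2)
replace slot 2: 2·(3+2) − 4 = 6 → (3,6,2)

3,6,2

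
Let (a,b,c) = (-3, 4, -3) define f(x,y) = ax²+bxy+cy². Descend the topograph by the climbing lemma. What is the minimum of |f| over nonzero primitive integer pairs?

translate: b→2 (≡-4 mod 6), so (3,-4,3)→(3,2,2)
flip: (3,2,2)→(2,-2,3)
translate: b→2 (≡-2 mod 4), so (2,-2,3)→(2,2,3)
reduced (well bottom): (2,2,3) with a≤c, −a<b≤a
well minimum |f| = |-2| = 2 (negative-definite)

2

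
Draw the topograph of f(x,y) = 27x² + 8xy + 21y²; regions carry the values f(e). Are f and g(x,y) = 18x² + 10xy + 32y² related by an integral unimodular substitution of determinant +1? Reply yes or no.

D₁ = -2204, D₂ = -2204
f: flip: (27,8,21)→(21,-8,27)
f: reduced (well bottom): (21,-8,27) with a≤c, −a<b≤a
g: reduced (well bottom): (18,10,32) with a≤c, −a<b≤a
reduced forms (21, -8, 27) vs (18, 10, 32) ⇒ inequivalent

no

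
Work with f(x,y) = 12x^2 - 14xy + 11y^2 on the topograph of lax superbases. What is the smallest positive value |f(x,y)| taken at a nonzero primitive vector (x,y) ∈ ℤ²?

translate: b→10 (≡-14 mod 24), so (12,-14,11)→(12,10,9)
flip: (12,10,9)→(9,-10,12)
translate: b→8 (≡-10 mod 18), so (9,-10,12)→(9,8,11)
reduced (well bottom): (9,8,11) with a≤c, −a<b≤a
well minimum = a = 9

9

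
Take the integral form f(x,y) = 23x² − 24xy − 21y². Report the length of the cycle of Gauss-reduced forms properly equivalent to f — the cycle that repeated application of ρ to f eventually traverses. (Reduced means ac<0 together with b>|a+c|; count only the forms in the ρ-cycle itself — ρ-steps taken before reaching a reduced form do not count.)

D = 2508, ⌊√D⌋ = 50
descent: ρ → (-21,24,23)  [lands on river]
river: ρ → (23,22,-22)
river: ρ → (-22,22,23)
river: ρ → (23,24,-21)
river: ρ → (-21,18,26)
river: ρ → (26,34,-13)
river: ρ → (-13,44,11)
river: ρ → (11,44,-13)
river: ρ → (-13,34,26)
river: ρ → (26,18,-21)
ρ-cycle length = 10 (tail of 1 descent step not counted)

10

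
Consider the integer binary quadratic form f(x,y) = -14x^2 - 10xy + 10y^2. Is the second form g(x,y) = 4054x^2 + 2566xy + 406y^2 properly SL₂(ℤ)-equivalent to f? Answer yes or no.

D₁ = 660, D₂ = 660
river cycle of f (length 4): (10, 10, -14), (-14, 18, 6), (6, 18, -14), (-14, 10, 10)
river cycle of g (length 4): (10, 10, -14), (-14, 18, 6), (6, 18, -14), (-14, 10, 10)
cycles coincide ⇒ equivalent

yes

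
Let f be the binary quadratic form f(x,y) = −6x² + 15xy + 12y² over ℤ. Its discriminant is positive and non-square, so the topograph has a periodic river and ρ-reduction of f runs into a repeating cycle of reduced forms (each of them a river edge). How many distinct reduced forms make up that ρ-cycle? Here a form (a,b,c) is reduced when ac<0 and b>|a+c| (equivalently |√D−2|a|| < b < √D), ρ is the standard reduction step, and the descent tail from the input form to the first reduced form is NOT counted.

D = 513, ⌊√D⌋ = 22
river: ρ → (12,9,-9)
river: ρ → (-9,9,12)
river: ρ → (12,15,-6)
river: ρ → (-6,21,3)
river: ρ → (3,21,-6)
river: ρ → (-6,15,12)
ρ-cycle length = 6 (tail of 0 descent steps not counted)

6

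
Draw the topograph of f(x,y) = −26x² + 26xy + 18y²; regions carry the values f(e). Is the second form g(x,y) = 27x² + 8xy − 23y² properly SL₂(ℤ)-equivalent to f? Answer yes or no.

D₁ = 2548, D₂ = 2548
river cycle of f (length 6): (18, 46, -6), (-6, 50, 2), (2, 50, -6), (-6, 46, 18), (18, 26, -26), (-26, 26, 18)
river cycle of g (length 22): (-23, 38, 12), (12, 34, -29), (-29, 24, 17), (17, 44, -9), (-9, 46, 12), (12, 50, -1), (-1, 50, 12), (12, 46, -9), (-9, 44, 17), (17, 24, -29), … (12 more)
cycles differ ⇒ inequivalent

no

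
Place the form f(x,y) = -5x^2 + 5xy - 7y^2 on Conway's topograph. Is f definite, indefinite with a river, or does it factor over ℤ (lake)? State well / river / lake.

D = b²−4ac = 5² − 4·(-5)·(-7) = -115
D < 0 ⇒ definite ⇒ every region one sign ⇒ single well

well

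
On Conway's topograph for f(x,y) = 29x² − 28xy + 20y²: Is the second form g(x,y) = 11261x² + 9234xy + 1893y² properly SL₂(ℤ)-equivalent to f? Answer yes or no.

D₁ = -1536, D₂ = -1536
f: flip: (29,-28,20)→(20,28,29)
f: translate: b→-12 (≡28 mod 40), so (20,28,29)→(20,-12,21)
f: reduced (well bottom): (20,-12,21) with a≤c, −a<b≤a
g: flip: (11261,9234,1893)→(1893,-9234,11261)
g: translate: b→-1662 (≡-9234 mod 3786), so (1893,-9234,11261)→(1893,-1662,365)
g: flip: (1893,-1662,365)→(365,1662,1893)
g: translate: b→202 (≡1662 mod 730), so (365,1662,1893)→(365,202,29)
g: flip: (365,202,29)→(29,-202,365)
g: translate: b→-28 (≡-202 mod 58), so (29,-202,365)→(29,-28,20)
g: flip: (29,-28,20)→(20,28,29)
g: translate: b→-12 (≡28 mod 40), so (20,28,29)→(20,-12,21)
g: reduced (well bottom): (20,-12,21) with a≤c, −a<b≤a
reduced forms (20, -12, 21) vs (20, -12, 21) ⇒ equivalent

yes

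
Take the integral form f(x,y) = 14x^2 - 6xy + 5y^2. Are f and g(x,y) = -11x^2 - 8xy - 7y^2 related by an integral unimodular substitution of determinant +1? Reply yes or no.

D₁ = -244, D₂ = -244
f: flip: (14,-6,5)→(5,6,14)
f: translate: b→-4 (≡6 mod 10), so (5,6,14)→(5,-4,13)
f: reduced (well bottom): (5,-4,13) with a≤c, −a<b≤a
g is negative-definite; reduce −g:
−g: flip: (11,8,7)→(7,-8,11)
−g: translate: b→6 (≡-8 mod 14), so (7,-8,11)→(7,6,10)
−g: reduced (well bottom): (7,6,10) with a≤c, −a<b≤a
flip sign back: reduced form of g is (-7,-6,-10)
reduced forms (5, -4, 13) vs (-7, -6, -10) ⇒ inequivalent

no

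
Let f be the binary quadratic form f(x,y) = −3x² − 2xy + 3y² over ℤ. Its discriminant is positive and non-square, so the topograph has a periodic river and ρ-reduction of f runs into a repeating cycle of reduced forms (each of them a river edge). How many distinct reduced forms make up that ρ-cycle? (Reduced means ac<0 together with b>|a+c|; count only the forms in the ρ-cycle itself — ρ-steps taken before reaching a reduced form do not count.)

D = 40, ⌊√D⌋ = 6
descent: ρ → (3,2,-3)  [lands on river]
river: ρ → (-3,4,2)
river: ρ → (2,4,-3)
river: ρ → (-3,2,3)
river: ρ → (3,4,-2)
river: ρ → (-2,4,3)
ρ-cycle length = 6 (tail of 1 descent step not counted)

6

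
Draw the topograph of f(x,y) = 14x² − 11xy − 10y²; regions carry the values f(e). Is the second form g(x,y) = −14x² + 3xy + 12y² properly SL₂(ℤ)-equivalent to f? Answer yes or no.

D₁ = 681, D₂ = 681
river cycle of f (length 32): (-10, 11, 14), (14, 17, -7), (-7, 25, 2), (2, 23, -19), (-19, 15, 6), (6, 21, -10), (-10, 19, 8), (8, 13, -16), (-16, 19, 5), (5, 21, -12), … (22 more)
river cycle of g (length 32): (12, 21, -5), (-5, 19, 16), (16, 13, -8), (-8, 19, 10), (10, 21, -6), (-6, 15, 19), (19, 23, -2), (-2, 25, 7), (7, 17, -14), (-14, 11, 10), … (22 more)
cycles differ ⇒ inequivalent

no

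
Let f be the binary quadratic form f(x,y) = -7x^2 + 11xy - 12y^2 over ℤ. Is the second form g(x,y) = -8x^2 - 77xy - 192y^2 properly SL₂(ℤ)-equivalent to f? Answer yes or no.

D₁ = -215, D₂ = -215
f is negative-definite; reduce −f:
−f: translate: b→3 (≡-11 mod 14), so (7,-11,12)→(7,3,8)
−f: reduced (well bottom): (7,3,8) with a≤c, −a<b≤a
flip sign back: reduced form of f is (-7,-3,-8)
g is negative-definite; reduce −g:
−g: translate: b→-3 (≡77 mod 16), so (8,77,192)→(8,-3,7)
−g: flip: (8,-3,7)→(7,3,8)
−g: reduced (well bottom): (7,3,8) with a≤c, −a<b≤a
flip sign back: reduced form of g is (-7,-3,-8)
reduced forms (-7, -3, -8) vs (-7, -3, -8) ⇒ equivalent

yes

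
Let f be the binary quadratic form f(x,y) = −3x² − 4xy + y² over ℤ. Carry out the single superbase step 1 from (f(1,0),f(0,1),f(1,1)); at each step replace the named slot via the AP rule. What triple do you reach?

start (-3,1,-6) = (f(1,0),f(0,1),f(1,1))
replace slot 1: 2·(1+(-6)) − (-3) = -7 → (-7,1,-6)

-7,1,-6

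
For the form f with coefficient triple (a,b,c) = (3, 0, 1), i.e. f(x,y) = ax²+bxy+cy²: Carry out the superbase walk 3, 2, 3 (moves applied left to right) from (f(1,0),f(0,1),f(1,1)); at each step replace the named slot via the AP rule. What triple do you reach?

start (3,1,4) = (f(1,0),f(0,1),f(1,1))
replace slot 3: 2·(3+1) − 4 = 4 → (3,1,4)
replace slot 2: 2·(3+4) − 1 = 13 → (3,13,4)
replace slot 3: 2·(3+13) − 4 = 28 → (3,13,28)

3,13,28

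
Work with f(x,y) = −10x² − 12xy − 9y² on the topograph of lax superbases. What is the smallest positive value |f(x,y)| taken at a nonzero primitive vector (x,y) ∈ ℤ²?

translate: b→-8 (≡12 mod 20), so (10,12,9)→(10,-8,7)
flip: (10,-8,7)→(7,8,10)
translate: b→-6 (≡8 mod 14), so (7,8,10)→(7,-6,9)
reduced (well bottom): (7,-6,9) with a≤c, −a<b≤a
well minimum |f| = |-7| = 7 (negative-definite)

7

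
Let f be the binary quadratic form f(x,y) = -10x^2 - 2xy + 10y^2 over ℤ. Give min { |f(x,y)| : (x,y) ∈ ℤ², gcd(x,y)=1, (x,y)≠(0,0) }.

descent: ρ → (10,2,-10)  [lands on river]
river: ρ → (-10,18,2)
river: ρ → (2,18,-10)
river: ρ → (-10,2,10)
river: ρ → (10,18,-2)
river: ρ → (-2,18,10)
closes: descent 1, river 6
min |a| on river = 2

2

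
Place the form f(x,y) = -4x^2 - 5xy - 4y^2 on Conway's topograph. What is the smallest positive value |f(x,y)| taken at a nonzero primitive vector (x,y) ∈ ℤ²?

translate: b→-3 (≡5 mod 8), so (4,5,4)→(4,-3,3)
flip: (4,-3,3)→(3,3,4)
reduced (well bottom): (3,3,4) with a≤c, −a<b≤a
well minimum |f| = |-3| = 3 (negative-definite)

3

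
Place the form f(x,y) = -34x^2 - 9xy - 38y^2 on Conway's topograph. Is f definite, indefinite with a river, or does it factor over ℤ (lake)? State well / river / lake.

D = b²−4ac = (-9)² − 4·(-34)·(-38) = -5087
D < 0 ⇒ definite ⇒ every region one sign ⇒ single well

well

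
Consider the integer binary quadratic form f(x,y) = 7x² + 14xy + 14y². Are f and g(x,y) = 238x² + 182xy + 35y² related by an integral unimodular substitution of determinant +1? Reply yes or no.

D₁ = -196, D₂ = -196
f: translate: b→0 (≡14 mod 14), so (7,14,14)→(7,0,7)
f: reduced (well bottom): (7,0,7) with a≤c, −a<b≤a
g: flip: (238,182,35)→(35,-182,238)
g: translate: b→28 (≡-182 mod 70), so (35,-182,238)→(35,28,7)
g: flip: (35,28,7)→(7,-28,35)
g: translate: b→0 (≡-28 mod 14), so (7,-28,35)→(7,0,7)
g: reduced (well bottom): (7,0,7) with a≤c, −a<b≤a
reduced forms (7, 0, 7) vs (7, 0, 7) ⇒ equivalent

yes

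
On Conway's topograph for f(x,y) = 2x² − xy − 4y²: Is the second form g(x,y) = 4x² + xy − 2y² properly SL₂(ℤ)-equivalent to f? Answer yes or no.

D₁ = 33, D₂ = 33
river cycle of f (length 4): (2, 3, -3), (-3, 3, 2), (2, 5, -1), (-1, 5, 2)
river cycle of g (length 4): (-2, 3, 3), (3, 3, -2), (-2, 5, 1), (1, 5, -2)
cycles differ ⇒ inequivalent

no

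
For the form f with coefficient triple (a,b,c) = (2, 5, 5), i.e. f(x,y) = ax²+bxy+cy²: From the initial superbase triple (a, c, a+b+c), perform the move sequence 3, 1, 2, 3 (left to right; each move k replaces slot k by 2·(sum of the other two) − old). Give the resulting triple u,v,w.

start (2,5,12) = (f(1,0),f(0,1),f(1,1))
replace slot 3: 2·(2+5) − 12 = 2 → (2,5,2)
replace slot 1: 2·(5+2) − 2 = 12 → (12,5,2)
replace slot 2: 2·(12+2) − 5 = 23 → (12,23,2)
replace slot 3: 2·(12+23) − 2 = 68 → (12,23,68)

12,23,68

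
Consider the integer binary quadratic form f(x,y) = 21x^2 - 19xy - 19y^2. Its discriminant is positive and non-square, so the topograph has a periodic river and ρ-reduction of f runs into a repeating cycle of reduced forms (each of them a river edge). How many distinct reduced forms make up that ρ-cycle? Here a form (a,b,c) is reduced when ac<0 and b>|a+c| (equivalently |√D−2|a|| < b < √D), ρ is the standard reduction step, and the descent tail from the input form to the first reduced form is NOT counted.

D = 1957, ⌊√D⌋ = 44
descent: ρ → (-19,19,21)  [lands on river]
river: ρ → (21,23,-17)
river: ρ → (-17,11,27)
river: ρ → (27,43,-1)
river: ρ → (-1,43,27)
river: ρ → (27,11,-17)
river: ρ → (-17,23,21)
river: ρ → (21,19,-19)
ρ-cycle length = 8 (tail of 1 descent step not counted)

8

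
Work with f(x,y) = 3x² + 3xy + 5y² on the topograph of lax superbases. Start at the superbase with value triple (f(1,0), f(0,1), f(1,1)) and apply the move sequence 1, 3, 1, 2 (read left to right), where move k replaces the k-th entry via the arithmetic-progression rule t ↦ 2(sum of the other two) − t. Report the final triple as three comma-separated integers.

start (3,5,11) = (f(1,0),f(0,1),f(1,1))
replace slot 1: 2·(5+11) − 3 = 29 → (29,5,11)
replace slot 3: 2·(29+5) − 11 = 57 → (29,5,57)
replace slot 1: 2·(5+57) − 29 = 95 → (95,5,57)
replace slot 2: 2·(95+57) − 5 = 299 → (95,299,57)

95,299,57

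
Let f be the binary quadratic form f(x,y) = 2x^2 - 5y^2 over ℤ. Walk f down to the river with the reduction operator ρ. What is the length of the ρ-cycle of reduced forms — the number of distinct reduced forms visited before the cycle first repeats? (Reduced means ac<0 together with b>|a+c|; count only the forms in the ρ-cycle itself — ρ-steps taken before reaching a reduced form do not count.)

D = 40, ⌊√D⌋ = 6
descent: ρ → (-5,0,2)
descent: ρ → (2,4,-3)  [lands on river]
river: ρ → (-3,2,3)
river: ρ → (3,4,-2)
river: ρ → (-2,4,3)
river: ρ → (3,2,-3)
river: ρ → (-3,4,2)
ρ-cycle length = 6 (tail of 2 descent steps not counted)

6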